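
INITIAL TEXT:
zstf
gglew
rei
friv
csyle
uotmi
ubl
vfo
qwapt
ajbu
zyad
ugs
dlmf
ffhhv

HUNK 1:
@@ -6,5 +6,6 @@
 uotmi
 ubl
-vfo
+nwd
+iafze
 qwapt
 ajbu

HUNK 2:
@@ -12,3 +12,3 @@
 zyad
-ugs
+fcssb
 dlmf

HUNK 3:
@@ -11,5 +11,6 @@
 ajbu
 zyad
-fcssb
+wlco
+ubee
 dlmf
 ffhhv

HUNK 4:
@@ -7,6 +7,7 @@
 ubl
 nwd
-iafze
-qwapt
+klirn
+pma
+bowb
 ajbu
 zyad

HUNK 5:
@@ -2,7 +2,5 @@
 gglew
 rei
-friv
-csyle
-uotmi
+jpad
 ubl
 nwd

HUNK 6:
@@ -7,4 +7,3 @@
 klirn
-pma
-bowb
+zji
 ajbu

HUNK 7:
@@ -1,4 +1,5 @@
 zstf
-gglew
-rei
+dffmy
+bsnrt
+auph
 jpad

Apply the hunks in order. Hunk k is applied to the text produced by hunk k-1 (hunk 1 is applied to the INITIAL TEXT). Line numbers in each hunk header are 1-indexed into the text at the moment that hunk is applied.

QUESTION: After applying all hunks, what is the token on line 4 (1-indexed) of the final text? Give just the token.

Hunk 1: at line 6 remove [vfo] add [nwd,iafze] -> 15 lines: zstf gglew rei friv csyle uotmi ubl nwd iafze qwapt ajbu zyad ugs dlmf ffhhv
Hunk 2: at line 12 remove [ugs] add [fcssb] -> 15 lines: zstf gglew rei friv csyle uotmi ubl nwd iafze qwapt ajbu zyad fcssb dlmf ffhhv
Hunk 3: at line 11 remove [fcssb] add [wlco,ubee] -> 16 lines: zstf gglew rei friv csyle uotmi ubl nwd iafze qwapt ajbu zyad wlco ubee dlmf ffhhv
Hunk 4: at line 7 remove [iafze,qwapt] add [klirn,pma,bowb] -> 17 lines: zstf gglew rei friv csyle uotmi ubl nwd klirn pma bowb ajbu zyad wlco ubee dlmf ffhhv
Hunk 5: at line 2 remove [friv,csyle,uotmi] add [jpad] -> 15 lines: zstf gglew rei jpad ubl nwd klirn pma bowb ajbu zyad wlco ubee dlmf ffhhv
Hunk 6: at line 7 remove [pma,bowb] add [zji] -> 14 lines: zstf gglew rei jpad ubl nwd klirn zji ajbu zyad wlco ubee dlmf ffhhv
Hunk 7: at line 1 remove [gglew,rei] add [dffmy,bsnrt,auph] -> 15 lines: zstf dffmy bsnrt auph jpad ubl nwd klirn zji ajbu zyad wlco ubee dlmf ffhhv
Final line 4: auph

Answer: auph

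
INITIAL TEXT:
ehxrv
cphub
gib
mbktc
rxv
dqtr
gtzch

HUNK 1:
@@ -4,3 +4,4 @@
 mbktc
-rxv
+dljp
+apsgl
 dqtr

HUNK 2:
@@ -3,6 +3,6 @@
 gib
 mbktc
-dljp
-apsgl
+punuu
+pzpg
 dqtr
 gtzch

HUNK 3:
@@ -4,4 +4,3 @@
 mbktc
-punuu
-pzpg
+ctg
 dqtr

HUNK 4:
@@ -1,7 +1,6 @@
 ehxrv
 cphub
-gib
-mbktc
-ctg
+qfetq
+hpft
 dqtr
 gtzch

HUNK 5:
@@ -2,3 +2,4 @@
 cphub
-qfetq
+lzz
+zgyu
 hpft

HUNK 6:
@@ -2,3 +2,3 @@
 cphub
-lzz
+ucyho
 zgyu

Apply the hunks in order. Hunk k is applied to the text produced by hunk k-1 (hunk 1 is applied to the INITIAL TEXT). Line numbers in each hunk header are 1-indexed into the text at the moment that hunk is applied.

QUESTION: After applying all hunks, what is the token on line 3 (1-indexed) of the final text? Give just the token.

Hunk 1: at line 4 remove [rxv] add [dljp,apsgl] -> 8 lines: ehxrv cphub gib mbktc dljp apsgl dqtr gtzch
Hunk 2: at line 3 remove [dljp,apsgl] add [punuu,pzpg] -> 8 lines: ehxrv cphub gib mbktc punuu pzpg dqtr gtzch
Hunk 3: at line 4 remove [punuu,pzpg] add [ctg] -> 7 lines: ehxrv cphub gib mbktc ctg dqtr gtzch
Hunk 4: at line 1 remove [gib,mbktc,ctg] add [qfetq,hpft] -> 6 lines: ehxrv cphub qfetq hpft dqtr gtzch
Hunk 5: at line 2 remove [qfetq] add [lzz,zgyu] -> 7 lines: ehxrv cphub lzz zgyu hpft dqtr gtzch
Hunk 6: at line 2 remove [lzz] add [ucyho] -> 7 lines: ehxrv cphub ucyho zgyu hpft dqtr gtzch
Final line 3: ucyho

Answer: ucyho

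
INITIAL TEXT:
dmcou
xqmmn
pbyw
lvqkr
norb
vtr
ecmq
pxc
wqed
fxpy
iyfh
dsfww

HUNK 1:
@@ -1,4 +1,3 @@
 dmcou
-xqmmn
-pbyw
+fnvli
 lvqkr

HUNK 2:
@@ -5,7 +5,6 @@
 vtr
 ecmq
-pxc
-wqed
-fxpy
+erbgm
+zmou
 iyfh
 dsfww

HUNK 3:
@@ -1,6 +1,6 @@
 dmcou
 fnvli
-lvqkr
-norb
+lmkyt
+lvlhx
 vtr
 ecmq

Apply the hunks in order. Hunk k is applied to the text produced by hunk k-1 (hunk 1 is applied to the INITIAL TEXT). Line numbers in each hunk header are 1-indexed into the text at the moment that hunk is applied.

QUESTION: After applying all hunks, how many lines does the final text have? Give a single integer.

Hunk 1: at line 1 remove [xqmmn,pbyw] add [fnvli] -> 11 lines: dmcou fnvli lvqkr norb vtr ecmq pxc wqed fxpy iyfh dsfww
Hunk 2: at line 5 remove [pxc,wqed,fxpy] add [erbgm,zmou] -> 10 lines: dmcou fnvli lvqkr norb vtr ecmq erbgm zmou iyfh dsfww
Hunk 3: at line 1 remove [lvqkr,norb] add [lmkyt,lvlhx] -> 10 lines: dmcou fnvli lmkyt lvlhx vtr ecmq erbgm zmou iyfh dsfww
Final line count: 10

Answer: 10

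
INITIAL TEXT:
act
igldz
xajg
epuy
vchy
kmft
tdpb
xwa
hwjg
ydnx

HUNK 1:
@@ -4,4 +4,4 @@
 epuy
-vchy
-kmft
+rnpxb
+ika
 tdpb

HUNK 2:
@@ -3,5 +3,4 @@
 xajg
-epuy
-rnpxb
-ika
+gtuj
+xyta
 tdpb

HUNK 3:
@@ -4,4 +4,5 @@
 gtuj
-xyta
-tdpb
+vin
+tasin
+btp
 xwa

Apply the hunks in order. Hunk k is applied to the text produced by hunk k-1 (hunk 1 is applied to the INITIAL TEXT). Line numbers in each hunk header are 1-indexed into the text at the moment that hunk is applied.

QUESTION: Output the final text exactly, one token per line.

Answer: act
igldz
xajg
gtuj
vin
tasin
btp
xwa
hwjg
ydnx

Derivation:
Hunk 1: at line 4 remove [vchy,kmft] add [rnpxb,ika] -> 10 lines: act igldz xajg epuy rnpxb ika tdpb xwa hwjg ydnx
Hunk 2: at line 3 remove [epuy,rnpxb,ika] add [gtuj,xyta] -> 9 lines: act igldz xajg gtuj xyta tdpb xwa hwjg ydnx
Hunk 3: at line 4 remove [xyta,tdpb] add [vin,tasin,btp] -> 10 lines: act igldz xajg gtuj vin tasin btp xwa hwjg ydnx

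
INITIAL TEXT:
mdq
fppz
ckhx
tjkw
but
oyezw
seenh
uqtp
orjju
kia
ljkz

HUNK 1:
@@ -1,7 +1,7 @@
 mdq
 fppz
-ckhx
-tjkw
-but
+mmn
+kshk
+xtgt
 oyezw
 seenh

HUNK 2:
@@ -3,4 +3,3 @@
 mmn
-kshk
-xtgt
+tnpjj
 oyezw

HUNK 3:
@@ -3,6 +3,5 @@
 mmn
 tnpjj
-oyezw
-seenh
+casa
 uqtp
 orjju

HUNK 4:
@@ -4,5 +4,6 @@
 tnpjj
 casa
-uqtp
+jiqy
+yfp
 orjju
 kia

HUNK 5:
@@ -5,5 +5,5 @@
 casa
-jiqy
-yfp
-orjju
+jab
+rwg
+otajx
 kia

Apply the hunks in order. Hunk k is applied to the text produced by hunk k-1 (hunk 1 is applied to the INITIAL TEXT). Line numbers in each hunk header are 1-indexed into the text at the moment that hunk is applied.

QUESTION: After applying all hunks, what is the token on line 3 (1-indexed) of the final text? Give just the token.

Hunk 1: at line 1 remove [ckhx,tjkw,but] add [mmn,kshk,xtgt] -> 11 lines: mdq fppz mmn kshk xtgt oyezw seenh uqtp orjju kia ljkz
Hunk 2: at line 3 remove [kshk,xtgt] add [tnpjj] -> 10 lines: mdq fppz mmn tnpjj oyezw seenh uqtp orjju kia ljkz
Hunk 3: at line 3 remove [oyezw,seenh] add [casa] -> 9 lines: mdq fppz mmn tnpjj casa uqtp orjju kia ljkz
Hunk 4: at line 4 remove [uqtp] add [jiqy,yfp] -> 10 lines: mdq fppz mmn tnpjj casa jiqy yfp orjju kia ljkz
Hunk 5: at line 5 remove [jiqy,yfp,orjju] add [jab,rwg,otajx] -> 10 lines: mdq fppz mmn tnpjj casa jab rwg otajx kia ljkz
Final line 3: mmn

Answer: mmn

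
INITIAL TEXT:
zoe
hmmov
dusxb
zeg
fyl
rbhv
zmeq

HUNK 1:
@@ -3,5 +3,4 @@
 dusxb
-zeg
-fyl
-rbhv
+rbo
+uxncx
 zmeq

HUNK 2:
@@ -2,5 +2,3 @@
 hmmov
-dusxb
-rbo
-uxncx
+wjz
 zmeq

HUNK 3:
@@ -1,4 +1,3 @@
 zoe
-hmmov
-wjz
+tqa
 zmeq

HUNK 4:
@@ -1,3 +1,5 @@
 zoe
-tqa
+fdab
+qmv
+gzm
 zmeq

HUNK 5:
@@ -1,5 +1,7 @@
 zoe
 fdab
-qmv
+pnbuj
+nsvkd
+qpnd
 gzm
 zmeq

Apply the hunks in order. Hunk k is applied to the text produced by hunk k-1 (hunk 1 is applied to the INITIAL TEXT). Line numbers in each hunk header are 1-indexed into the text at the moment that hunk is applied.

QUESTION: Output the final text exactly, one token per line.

Hunk 1: at line 3 remove [zeg,fyl,rbhv] add [rbo,uxncx] -> 6 lines: zoe hmmov dusxb rbo uxncx zmeq
Hunk 2: at line 2 remove [dusxb,rbo,uxncx] add [wjz] -> 4 lines: zoe hmmov wjz zmeq
Hunk 3: at line 1 remove [hmmov,wjz] add [tqa] -> 3 lines: zoe tqa zmeq
Hunk 4: at line 1 remove [tqa] add [fdab,qmv,gzm] -> 5 lines: zoe fdab qmv gzm zmeq
Hunk 5: at line 1 remove [qmv] add [pnbuj,nsvkd,qpnd] -> 7 lines: zoe fdab pnbuj nsvkd qpnd gzm zmeq

Answer: zoe
fdab
pnbuj
nsvkd
qpnd
gzm
zmeq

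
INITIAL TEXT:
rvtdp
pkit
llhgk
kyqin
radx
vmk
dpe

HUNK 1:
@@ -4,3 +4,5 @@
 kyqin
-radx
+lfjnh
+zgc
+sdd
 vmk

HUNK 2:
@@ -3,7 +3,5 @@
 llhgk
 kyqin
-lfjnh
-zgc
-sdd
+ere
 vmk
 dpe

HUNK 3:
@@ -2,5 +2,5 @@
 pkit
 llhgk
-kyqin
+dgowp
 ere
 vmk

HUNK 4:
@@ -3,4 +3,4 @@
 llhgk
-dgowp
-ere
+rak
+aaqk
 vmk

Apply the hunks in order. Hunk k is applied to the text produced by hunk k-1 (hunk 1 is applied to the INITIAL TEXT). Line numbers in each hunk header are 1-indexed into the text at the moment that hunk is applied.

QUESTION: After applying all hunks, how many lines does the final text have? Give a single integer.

Answer: 7

Derivation:
Hunk 1: at line 4 remove [radx] add [lfjnh,zgc,sdd] -> 9 lines: rvtdp pkit llhgk kyqin lfjnh zgc sdd vmk dpe
Hunk 2: at line 3 remove [lfjnh,zgc,sdd] add [ere] -> 7 lines: rvtdp pkit llhgk kyqin ere vmk dpe
Hunk 3: at line 2 remove [kyqin] add [dgowp] -> 7 lines: rvtdp pkit llhgk dgowp ere vmk dpe
Hunk 4: at line 3 remove [dgowp,ere] add [rak,aaqk] -> 7 lines: rvtdp pkit llhgk rak aaqk vmk dpe
Final line count: 7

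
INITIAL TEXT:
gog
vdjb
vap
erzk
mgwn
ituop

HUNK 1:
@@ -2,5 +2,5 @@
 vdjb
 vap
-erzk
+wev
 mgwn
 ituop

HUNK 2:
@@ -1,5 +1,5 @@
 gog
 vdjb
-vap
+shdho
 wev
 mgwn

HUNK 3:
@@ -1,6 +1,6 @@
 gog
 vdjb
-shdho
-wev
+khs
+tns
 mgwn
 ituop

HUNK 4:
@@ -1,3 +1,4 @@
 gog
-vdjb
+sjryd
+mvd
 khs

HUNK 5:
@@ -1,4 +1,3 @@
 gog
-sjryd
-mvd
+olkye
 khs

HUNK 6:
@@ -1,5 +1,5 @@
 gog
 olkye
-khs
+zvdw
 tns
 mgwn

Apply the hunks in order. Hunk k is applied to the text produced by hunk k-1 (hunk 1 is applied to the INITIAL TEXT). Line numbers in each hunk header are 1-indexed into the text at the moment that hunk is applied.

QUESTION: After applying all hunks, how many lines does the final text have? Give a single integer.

Answer: 6

Derivation:
Hunk 1: at line 2 remove [erzk] add [wev] -> 6 lines: gog vdjb vap wev mgwn ituop
Hunk 2: at line 1 remove [vap] add [shdho] -> 6 lines: gog vdjb shdho wev mgwn ituop
Hunk 3: at line 1 remove [shdho,wev] add [khs,tns] -> 6 lines: gog vdjb khs tns mgwn ituop
Hunk 4: at line 1 remove [vdjb] add [sjryd,mvd] -> 7 lines: gog sjryd mvd khs tns mgwn ituop
Hunk 5: at line 1 remove [sjryd,mvd] add [olkye] -> 6 lines: gog olkye khs tns mgwn ituop
Hunk 6: at line 1 remove [khs] add [zvdw] -> 6 lines: gog olkye zvdw tns mgwn ituop
Final line count: 6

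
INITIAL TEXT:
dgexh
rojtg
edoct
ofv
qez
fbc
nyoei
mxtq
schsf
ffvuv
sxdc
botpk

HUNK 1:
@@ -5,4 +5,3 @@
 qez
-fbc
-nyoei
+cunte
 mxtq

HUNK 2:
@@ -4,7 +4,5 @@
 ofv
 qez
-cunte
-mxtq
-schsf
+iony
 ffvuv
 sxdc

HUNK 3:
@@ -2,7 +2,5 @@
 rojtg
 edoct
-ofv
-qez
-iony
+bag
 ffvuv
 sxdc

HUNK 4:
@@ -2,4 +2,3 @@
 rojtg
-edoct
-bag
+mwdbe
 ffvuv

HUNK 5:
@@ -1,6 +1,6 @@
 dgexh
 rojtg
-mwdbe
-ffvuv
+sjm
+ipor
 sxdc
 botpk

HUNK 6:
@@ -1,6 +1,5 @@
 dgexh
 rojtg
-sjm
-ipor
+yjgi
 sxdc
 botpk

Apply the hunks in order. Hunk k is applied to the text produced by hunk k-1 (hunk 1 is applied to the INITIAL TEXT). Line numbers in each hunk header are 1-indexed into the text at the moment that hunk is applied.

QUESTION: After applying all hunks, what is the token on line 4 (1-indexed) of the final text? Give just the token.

Hunk 1: at line 5 remove [fbc,nyoei] add [cunte] -> 11 lines: dgexh rojtg edoct ofv qez cunte mxtq schsf ffvuv sxdc botpk
Hunk 2: at line 4 remove [cunte,mxtq,schsf] add [iony] -> 9 lines: dgexh rojtg edoct ofv qez iony ffvuv sxdc botpk
Hunk 3: at line 2 remove [ofv,qez,iony] add [bag] -> 7 lines: dgexh rojtg edoct bag ffvuv sxdc botpk
Hunk 4: at line 2 remove [edoct,bag] add [mwdbe] -> 6 lines: dgexh rojtg mwdbe ffvuv sxdc botpk
Hunk 5: at line 1 remove [mwdbe,ffvuv] add [sjm,ipor] -> 6 lines: dgexh rojtg sjm ipor sxdc botpk
Hunk 6: at line 1 remove [sjm,ipor] add [yjgi] -> 5 lines: dgexh rojtg yjgi sxdc botpk
Final line 4: sxdc

Answer: sxdc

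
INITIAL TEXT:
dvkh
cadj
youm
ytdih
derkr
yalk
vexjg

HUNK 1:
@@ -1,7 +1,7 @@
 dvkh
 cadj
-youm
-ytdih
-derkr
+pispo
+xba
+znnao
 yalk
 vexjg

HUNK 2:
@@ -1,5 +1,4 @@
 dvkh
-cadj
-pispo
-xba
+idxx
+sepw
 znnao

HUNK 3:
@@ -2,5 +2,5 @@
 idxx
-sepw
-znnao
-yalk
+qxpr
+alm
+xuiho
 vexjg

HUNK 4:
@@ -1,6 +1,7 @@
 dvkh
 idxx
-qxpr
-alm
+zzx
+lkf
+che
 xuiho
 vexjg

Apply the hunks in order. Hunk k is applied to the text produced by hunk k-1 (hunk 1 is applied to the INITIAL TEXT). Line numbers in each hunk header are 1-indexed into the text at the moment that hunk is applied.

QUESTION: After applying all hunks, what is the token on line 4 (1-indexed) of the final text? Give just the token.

Hunk 1: at line 1 remove [youm,ytdih,derkr] add [pispo,xba,znnao] -> 7 lines: dvkh cadj pispo xba znnao yalk vexjg
Hunk 2: at line 1 remove [cadj,pispo,xba] add [idxx,sepw] -> 6 lines: dvkh idxx sepw znnao yalk vexjg
Hunk 3: at line 2 remove [sepw,znnao,yalk] add [qxpr,alm,xuiho] -> 6 lines: dvkh idxx qxpr alm xuiho vexjg
Hunk 4: at line 1 remove [qxpr,alm] add [zzx,lkf,che] -> 7 lines: dvkh idxx zzx lkf che xuiho vexjg
Final line 4: lkf

Answer: lkf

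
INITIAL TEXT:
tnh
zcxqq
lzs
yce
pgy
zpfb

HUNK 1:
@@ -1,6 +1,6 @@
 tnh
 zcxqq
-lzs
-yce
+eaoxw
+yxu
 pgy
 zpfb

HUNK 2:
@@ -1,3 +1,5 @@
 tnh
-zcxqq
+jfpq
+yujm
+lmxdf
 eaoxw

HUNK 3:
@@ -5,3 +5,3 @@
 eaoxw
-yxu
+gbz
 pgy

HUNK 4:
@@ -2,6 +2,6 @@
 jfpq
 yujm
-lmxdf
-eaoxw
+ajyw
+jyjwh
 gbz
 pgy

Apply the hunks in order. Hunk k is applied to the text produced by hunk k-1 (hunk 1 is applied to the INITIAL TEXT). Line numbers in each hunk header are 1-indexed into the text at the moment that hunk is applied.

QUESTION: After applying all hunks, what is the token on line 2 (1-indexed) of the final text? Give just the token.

Answer: jfpq

Derivation:
Hunk 1: at line 1 remove [lzs,yce] add [eaoxw,yxu] -> 6 lines: tnh zcxqq eaoxw yxu pgy zpfb
Hunk 2: at line 1 remove [zcxqq] add [jfpq,yujm,lmxdf] -> 8 lines: tnh jfpq yujm lmxdf eaoxw yxu pgy zpfb
Hunk 3: at line 5 remove [yxu] add [gbz] -> 8 lines: tnh jfpq yujm lmxdf eaoxw gbz pgy zpfb
Hunk 4: at line 2 remove [lmxdf,eaoxw] add [ajyw,jyjwh] -> 8 lines: tnh jfpq yujm ajyw jyjwh gbz pgy zpfb
Final line 2: jfpq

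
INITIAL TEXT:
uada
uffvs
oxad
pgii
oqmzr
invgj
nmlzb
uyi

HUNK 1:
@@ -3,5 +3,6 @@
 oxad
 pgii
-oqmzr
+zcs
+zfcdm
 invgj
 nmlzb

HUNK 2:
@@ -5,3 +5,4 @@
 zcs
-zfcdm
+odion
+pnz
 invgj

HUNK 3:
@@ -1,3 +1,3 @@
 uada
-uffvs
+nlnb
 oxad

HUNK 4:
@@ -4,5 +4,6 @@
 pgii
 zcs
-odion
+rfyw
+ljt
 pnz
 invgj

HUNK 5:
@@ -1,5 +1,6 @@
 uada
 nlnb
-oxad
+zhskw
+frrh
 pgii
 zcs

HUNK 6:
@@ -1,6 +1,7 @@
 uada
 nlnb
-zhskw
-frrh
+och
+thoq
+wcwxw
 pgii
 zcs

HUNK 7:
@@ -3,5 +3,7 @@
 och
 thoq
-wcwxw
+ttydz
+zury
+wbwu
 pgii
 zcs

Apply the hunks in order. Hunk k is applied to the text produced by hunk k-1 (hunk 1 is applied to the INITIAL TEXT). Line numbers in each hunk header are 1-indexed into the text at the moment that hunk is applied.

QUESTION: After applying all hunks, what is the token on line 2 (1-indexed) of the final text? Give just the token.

Answer: nlnb

Derivation:
Hunk 1: at line 3 remove [oqmzr] add [zcs,zfcdm] -> 9 lines: uada uffvs oxad pgii zcs zfcdm invgj nmlzb uyi
Hunk 2: at line 5 remove [zfcdm] add [odion,pnz] -> 10 lines: uada uffvs oxad pgii zcs odion pnz invgj nmlzb uyi
Hunk 3: at line 1 remove [uffvs] add [nlnb] -> 10 lines: uada nlnb oxad pgii zcs odion pnz invgj nmlzb uyi
Hunk 4: at line 4 remove [odion] add [rfyw,ljt] -> 11 lines: uada nlnb oxad pgii zcs rfyw ljt pnz invgj nmlzb uyi
Hunk 5: at line 1 remove [oxad] add [zhskw,frrh] -> 12 lines: uada nlnb zhskw frrh pgii zcs rfyw ljt pnz invgj nmlzb uyi
Hunk 6: at line 1 remove [zhskw,frrh] add [och,thoq,wcwxw] -> 13 lines: uada nlnb och thoq wcwxw pgii zcs rfyw ljt pnz invgj nmlzb uyi
Hunk 7: at line 3 remove [wcwxw] add [ttydz,zury,wbwu] -> 15 lines: uada nlnb och thoq ttydz zury wbwu pgii zcs rfyw ljt pnz invgj nmlzb uyi
Final line 2: nlnb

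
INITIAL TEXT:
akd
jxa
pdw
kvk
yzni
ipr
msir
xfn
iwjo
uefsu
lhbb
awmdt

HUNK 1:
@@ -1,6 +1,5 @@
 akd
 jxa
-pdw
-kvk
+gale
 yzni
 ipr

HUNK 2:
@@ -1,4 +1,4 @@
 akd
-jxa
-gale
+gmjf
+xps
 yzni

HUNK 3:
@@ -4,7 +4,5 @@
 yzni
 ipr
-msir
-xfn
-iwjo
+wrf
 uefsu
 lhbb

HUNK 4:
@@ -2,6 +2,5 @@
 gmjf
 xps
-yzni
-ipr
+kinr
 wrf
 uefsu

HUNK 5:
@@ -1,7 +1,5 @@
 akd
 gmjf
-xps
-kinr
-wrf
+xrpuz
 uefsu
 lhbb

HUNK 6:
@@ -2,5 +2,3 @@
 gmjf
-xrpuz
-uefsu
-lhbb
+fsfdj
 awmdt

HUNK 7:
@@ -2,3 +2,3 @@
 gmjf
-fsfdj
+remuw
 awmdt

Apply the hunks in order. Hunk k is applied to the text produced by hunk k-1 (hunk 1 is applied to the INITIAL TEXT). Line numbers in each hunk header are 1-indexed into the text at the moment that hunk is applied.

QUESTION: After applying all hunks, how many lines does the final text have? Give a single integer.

Hunk 1: at line 1 remove [pdw,kvk] add [gale] -> 11 lines: akd jxa gale yzni ipr msir xfn iwjo uefsu lhbb awmdt
Hunk 2: at line 1 remove [jxa,gale] add [gmjf,xps] -> 11 lines: akd gmjf xps yzni ipr msir xfn iwjo uefsu lhbb awmdt
Hunk 3: at line 4 remove [msir,xfn,iwjo] add [wrf] -> 9 lines: akd gmjf xps yzni ipr wrf uefsu lhbb awmdt
Hunk 4: at line 2 remove [yzni,ipr] add [kinr] -> 8 lines: akd gmjf xps kinr wrf uefsu lhbb awmdt
Hunk 5: at line 1 remove [xps,kinr,wrf] add [xrpuz] -> 6 lines: akd gmjf xrpuz uefsu lhbb awmdt
Hunk 6: at line 2 remove [xrpuz,uefsu,lhbb] add [fsfdj] -> 4 lines: akd gmjf fsfdj awmdt
Hunk 7: at line 2 remove [fsfdj] add [remuw] -> 4 lines: akd gmjf remuw awmdt
Final line count: 4

Answer: 4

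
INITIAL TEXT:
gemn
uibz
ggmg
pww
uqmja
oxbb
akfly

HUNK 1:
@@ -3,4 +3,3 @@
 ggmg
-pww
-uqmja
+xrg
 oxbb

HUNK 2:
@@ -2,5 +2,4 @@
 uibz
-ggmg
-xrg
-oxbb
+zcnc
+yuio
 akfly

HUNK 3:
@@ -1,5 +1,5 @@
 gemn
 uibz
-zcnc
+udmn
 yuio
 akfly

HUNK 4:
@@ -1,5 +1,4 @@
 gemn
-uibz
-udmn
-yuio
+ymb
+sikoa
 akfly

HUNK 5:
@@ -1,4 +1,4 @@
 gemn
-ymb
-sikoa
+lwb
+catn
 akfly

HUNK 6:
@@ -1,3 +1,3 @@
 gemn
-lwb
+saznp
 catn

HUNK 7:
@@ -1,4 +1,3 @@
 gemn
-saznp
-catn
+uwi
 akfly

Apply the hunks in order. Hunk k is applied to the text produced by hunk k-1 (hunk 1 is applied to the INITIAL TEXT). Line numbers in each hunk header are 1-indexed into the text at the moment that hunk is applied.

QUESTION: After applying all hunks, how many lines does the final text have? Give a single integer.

Answer: 3

Derivation:
Hunk 1: at line 3 remove [pww,uqmja] add [xrg] -> 6 lines: gemn uibz ggmg xrg oxbb akfly
Hunk 2: at line 2 remove [ggmg,xrg,oxbb] add [zcnc,yuio] -> 5 lines: gemn uibz zcnc yuio akfly
Hunk 3: at line 1 remove [zcnc] add [udmn] -> 5 lines: gemn uibz udmn yuio akfly
Hunk 4: at line 1 remove [uibz,udmn,yuio] add [ymb,sikoa] -> 4 lines: gemn ymb sikoa akfly
Hunk 5: at line 1 remove [ymb,sikoa] add [lwb,catn] -> 4 lines: gemn lwb catn akfly
Hunk 6: at line 1 remove [lwb] add [saznp] -> 4 lines: gemn saznp catn akfly
Hunk 7: at line 1 remove [saznp,catn] add [uwi] -> 3 lines: gemn uwi akfly
Final line count: 3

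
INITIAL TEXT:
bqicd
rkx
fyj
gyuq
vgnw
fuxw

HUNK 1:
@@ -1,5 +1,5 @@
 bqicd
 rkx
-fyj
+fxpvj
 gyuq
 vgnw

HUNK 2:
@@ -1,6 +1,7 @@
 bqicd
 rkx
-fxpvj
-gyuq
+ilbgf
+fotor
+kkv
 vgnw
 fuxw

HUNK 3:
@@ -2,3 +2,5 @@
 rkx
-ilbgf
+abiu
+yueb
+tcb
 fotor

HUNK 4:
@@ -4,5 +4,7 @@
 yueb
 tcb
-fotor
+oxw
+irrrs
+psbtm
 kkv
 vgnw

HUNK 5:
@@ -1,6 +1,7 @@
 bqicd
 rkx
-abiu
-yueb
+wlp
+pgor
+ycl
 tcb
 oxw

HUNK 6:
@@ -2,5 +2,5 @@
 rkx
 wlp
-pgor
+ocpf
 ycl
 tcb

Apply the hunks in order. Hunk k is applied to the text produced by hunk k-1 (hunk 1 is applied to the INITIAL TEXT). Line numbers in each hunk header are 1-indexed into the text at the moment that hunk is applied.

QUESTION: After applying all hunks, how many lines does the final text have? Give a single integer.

Hunk 1: at line 1 remove [fyj] add [fxpvj] -> 6 lines: bqicd rkx fxpvj gyuq vgnw fuxw
Hunk 2: at line 1 remove [fxpvj,gyuq] add [ilbgf,fotor,kkv] -> 7 lines: bqicd rkx ilbgf fotor kkv vgnw fuxw
Hunk 3: at line 2 remove [ilbgf] add [abiu,yueb,tcb] -> 9 lines: bqicd rkx abiu yueb tcb fotor kkv vgnw fuxw
Hunk 4: at line 4 remove [fotor] add [oxw,irrrs,psbtm] -> 11 lines: bqicd rkx abiu yueb tcb oxw irrrs psbtm kkv vgnw fuxw
Hunk 5: at line 1 remove [abiu,yueb] add [wlp,pgor,ycl] -> 12 lines: bqicd rkx wlp pgor ycl tcb oxw irrrs psbtm kkv vgnw fuxw
Hunk 6: at line 2 remove [pgor] add [ocpf] -> 12 lines: bqicd rkx wlp ocpf ycl tcb oxw irrrs psbtm kkv vgnw fuxw
Final line count: 12

Answer: 12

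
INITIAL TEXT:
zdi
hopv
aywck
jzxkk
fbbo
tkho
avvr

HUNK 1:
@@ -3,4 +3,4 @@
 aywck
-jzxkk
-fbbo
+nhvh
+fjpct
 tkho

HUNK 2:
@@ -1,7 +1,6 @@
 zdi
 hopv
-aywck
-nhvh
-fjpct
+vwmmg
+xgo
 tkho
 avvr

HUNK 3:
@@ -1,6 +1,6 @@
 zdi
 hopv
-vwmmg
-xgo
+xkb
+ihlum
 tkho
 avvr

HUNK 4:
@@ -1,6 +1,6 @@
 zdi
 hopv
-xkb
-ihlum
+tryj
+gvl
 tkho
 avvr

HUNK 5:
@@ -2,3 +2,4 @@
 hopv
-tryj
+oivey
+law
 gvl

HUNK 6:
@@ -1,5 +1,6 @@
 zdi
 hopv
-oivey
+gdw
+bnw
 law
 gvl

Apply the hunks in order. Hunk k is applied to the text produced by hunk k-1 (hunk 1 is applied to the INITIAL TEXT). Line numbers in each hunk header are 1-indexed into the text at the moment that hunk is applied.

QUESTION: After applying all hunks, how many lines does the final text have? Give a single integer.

Answer: 8

Derivation:
Hunk 1: at line 3 remove [jzxkk,fbbo] add [nhvh,fjpct] -> 7 lines: zdi hopv aywck nhvh fjpct tkho avvr
Hunk 2: at line 1 remove [aywck,nhvh,fjpct] add [vwmmg,xgo] -> 6 lines: zdi hopv vwmmg xgo tkho avvr
Hunk 3: at line 1 remove [vwmmg,xgo] add [xkb,ihlum] -> 6 lines: zdi hopv xkb ihlum tkho avvr
Hunk 4: at line 1 remove [xkb,ihlum] add [tryj,gvl] -> 6 lines: zdi hopv tryj gvl tkho avvr
Hunk 5: at line 2 remove [tryj] add [oivey,law] -> 7 lines: zdi hopv oivey law gvl tkho avvr
Hunk 6: at line 1 remove [oivey] add [gdw,bnw] -> 8 lines: zdi hopv gdw bnw law gvl tkho avvr
Final line count: 8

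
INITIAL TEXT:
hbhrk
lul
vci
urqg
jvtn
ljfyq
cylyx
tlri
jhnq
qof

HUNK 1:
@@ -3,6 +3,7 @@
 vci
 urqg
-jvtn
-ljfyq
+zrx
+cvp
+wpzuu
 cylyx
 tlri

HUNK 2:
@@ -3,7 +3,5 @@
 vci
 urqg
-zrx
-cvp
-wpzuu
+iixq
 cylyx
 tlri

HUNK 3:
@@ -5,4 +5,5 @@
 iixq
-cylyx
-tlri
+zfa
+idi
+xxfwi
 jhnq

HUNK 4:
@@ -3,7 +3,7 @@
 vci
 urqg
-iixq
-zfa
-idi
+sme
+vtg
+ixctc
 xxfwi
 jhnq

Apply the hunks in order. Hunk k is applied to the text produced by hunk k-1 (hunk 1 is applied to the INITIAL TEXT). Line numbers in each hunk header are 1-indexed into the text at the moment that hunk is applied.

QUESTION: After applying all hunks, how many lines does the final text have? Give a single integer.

Answer: 10

Derivation:
Hunk 1: at line 3 remove [jvtn,ljfyq] add [zrx,cvp,wpzuu] -> 11 lines: hbhrk lul vci urqg zrx cvp wpzuu cylyx tlri jhnq qof
Hunk 2: at line 3 remove [zrx,cvp,wpzuu] add [iixq] -> 9 lines: hbhrk lul vci urqg iixq cylyx tlri jhnq qof
Hunk 3: at line 5 remove [cylyx,tlri] add [zfa,idi,xxfwi] -> 10 lines: hbhrk lul vci urqg iixq zfa idi xxfwi jhnq qof
Hunk 4: at line 3 remove [iixq,zfa,idi] add [sme,vtg,ixctc] -> 10 lines: hbhrk lul vci urqg sme vtg ixctc xxfwi jhnq qof
Final line count: 10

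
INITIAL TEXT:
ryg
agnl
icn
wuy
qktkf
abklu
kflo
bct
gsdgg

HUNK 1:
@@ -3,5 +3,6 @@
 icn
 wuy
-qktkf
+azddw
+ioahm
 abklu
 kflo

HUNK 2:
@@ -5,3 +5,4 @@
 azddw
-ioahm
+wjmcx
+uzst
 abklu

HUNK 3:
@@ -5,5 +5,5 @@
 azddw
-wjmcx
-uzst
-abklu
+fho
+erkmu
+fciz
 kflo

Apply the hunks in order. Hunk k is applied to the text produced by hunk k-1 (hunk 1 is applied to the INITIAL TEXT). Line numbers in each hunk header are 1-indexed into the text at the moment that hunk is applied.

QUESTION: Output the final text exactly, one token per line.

Answer: ryg
agnl
icn
wuy
azddw
fho
erkmu
fciz
kflo
bct
gsdgg

Derivation:
Hunk 1: at line 3 remove [qktkf] add [azddw,ioahm] -> 10 lines: ryg agnl icn wuy azddw ioahm abklu kflo bct gsdgg
Hunk 2: at line 5 remove [ioahm] add [wjmcx,uzst] -> 11 lines: ryg agnl icn wuy azddw wjmcx uzst abklu kflo bct gsdgg
Hunk 3: at line 5 remove [wjmcx,uzst,abklu] add [fho,erkmu,fciz] -> 11 lines: ryg agnl icn wuy azddw fho erkmu fciz kflo bct gsdgg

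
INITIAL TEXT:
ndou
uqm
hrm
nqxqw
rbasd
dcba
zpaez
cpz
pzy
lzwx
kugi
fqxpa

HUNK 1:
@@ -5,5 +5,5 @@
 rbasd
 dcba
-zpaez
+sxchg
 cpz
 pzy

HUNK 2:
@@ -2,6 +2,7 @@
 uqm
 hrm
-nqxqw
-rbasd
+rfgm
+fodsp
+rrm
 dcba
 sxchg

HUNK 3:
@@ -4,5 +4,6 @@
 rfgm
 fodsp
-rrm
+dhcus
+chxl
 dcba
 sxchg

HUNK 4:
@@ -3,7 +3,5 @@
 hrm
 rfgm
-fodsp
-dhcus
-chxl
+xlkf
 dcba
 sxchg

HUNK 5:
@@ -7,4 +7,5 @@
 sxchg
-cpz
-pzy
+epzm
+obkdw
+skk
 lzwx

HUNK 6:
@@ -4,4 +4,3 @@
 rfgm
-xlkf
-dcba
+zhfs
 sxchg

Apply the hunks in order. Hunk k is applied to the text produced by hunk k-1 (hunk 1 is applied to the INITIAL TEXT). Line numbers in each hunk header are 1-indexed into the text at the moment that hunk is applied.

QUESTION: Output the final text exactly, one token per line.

Answer: ndou
uqm
hrm
rfgm
zhfs
sxchg
epzm
obkdw
skk
lzwx
kugi
fqxpa

Derivation:
Hunk 1: at line 5 remove [zpaez] add [sxchg] -> 12 lines: ndou uqm hrm nqxqw rbasd dcba sxchg cpz pzy lzwx kugi fqxpa
Hunk 2: at line 2 remove [nqxqw,rbasd] add [rfgm,fodsp,rrm] -> 13 lines: ndou uqm hrm rfgm fodsp rrm dcba sxchg cpz pzy lzwx kugi fqxpa
Hunk 3: at line 4 remove [rrm] add [dhcus,chxl] -> 14 lines: ndou uqm hrm rfgm fodsp dhcus chxl dcba sxchg cpz pzy lzwx kugi fqxpa
Hunk 4: at line 3 remove [fodsp,dhcus,chxl] add [xlkf] -> 12 lines: ndou uqm hrm rfgm xlkf dcba sxchg cpz pzy lzwx kugi fqxpa
Hunk 5: at line 7 remove [cpz,pzy] add [epzm,obkdw,skk] -> 13 lines: ndou uqm hrm rfgm xlkf dcba sxchg epzm obkdw skk lzwx kugi fqxpa
Hunk 6: at line 4 remove [xlkf,dcba] add [zhfs] -> 12 lines: ndou uqm hrm rfgm zhfs sxchg epzm obkdw skk lzwx kugi fqxpa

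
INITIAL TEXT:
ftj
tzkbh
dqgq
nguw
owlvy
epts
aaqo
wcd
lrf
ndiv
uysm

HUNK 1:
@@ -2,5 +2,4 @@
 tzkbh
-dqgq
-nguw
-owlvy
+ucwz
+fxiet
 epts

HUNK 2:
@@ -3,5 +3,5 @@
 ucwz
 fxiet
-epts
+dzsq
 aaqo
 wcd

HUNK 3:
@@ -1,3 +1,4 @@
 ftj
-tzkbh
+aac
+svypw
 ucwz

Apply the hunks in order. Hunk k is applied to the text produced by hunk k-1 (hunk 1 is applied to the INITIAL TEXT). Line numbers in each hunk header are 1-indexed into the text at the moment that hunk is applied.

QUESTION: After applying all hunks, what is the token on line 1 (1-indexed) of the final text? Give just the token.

Answer: ftj

Derivation:
Hunk 1: at line 2 remove [dqgq,nguw,owlvy] add [ucwz,fxiet] -> 10 lines: ftj tzkbh ucwz fxiet epts aaqo wcd lrf ndiv uysm
Hunk 2: at line 3 remove [epts] add [dzsq] -> 10 lines: ftj tzkbh ucwz fxiet dzsq aaqo wcd lrf ndiv uysm
Hunk 3: at line 1 remove [tzkbh] add [aac,svypw] -> 11 lines: ftj aac svypw ucwz fxiet dzsq aaqo wcd lrf ndiv uysm
Final line 1: ftj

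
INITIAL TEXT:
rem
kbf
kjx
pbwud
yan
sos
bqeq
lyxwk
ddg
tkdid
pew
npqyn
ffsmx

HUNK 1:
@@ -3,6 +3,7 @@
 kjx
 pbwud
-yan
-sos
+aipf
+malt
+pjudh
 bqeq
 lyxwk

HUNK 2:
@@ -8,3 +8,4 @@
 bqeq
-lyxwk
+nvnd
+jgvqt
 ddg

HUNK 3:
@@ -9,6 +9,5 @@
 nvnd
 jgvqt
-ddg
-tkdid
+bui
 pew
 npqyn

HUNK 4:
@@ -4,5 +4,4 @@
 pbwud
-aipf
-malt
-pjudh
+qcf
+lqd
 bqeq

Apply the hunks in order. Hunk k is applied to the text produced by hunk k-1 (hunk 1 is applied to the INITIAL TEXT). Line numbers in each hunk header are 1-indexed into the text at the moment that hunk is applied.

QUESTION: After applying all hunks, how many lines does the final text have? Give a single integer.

Answer: 13

Derivation:
Hunk 1: at line 3 remove [yan,sos] add [aipf,malt,pjudh] -> 14 lines: rem kbf kjx pbwud aipf malt pjudh bqeq lyxwk ddg tkdid pew npqyn ffsmx
Hunk 2: at line 8 remove [lyxwk] add [nvnd,jgvqt] -> 15 lines: rem kbf kjx pbwud aipf malt pjudh bqeq nvnd jgvqt ddg tkdid pew npqyn ffsmx
Hunk 3: at line 9 remove [ddg,tkdid] add [bui] -> 14 lines: rem kbf kjx pbwud aipf malt pjudh bqeq nvnd jgvqt bui pew npqyn ffsmx
Hunk 4: at line 4 remove [aipf,malt,pjudh] add [qcf,lqd] -> 13 lines: rem kbf kjx pbwud qcf lqd bqeq nvnd jgvqt bui pew npqyn ffsmx
Final line count: 13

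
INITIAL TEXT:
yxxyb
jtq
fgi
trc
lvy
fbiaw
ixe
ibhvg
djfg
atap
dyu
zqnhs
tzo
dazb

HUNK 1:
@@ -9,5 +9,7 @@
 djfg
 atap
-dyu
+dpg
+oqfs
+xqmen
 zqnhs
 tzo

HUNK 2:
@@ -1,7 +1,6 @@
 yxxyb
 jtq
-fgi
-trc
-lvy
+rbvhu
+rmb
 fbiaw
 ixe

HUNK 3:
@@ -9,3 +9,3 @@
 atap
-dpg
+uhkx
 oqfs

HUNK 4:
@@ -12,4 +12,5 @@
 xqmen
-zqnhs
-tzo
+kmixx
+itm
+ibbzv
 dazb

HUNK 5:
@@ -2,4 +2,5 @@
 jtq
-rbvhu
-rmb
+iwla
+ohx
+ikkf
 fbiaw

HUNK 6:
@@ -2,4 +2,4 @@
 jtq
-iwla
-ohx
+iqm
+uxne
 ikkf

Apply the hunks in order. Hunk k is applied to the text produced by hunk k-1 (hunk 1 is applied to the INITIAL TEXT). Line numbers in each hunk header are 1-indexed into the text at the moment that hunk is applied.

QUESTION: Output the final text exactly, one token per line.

Answer: yxxyb
jtq
iqm
uxne
ikkf
fbiaw
ixe
ibhvg
djfg
atap
uhkx
oqfs
xqmen
kmixx
itm
ibbzv
dazb

Derivation:
Hunk 1: at line 9 remove [dyu] add [dpg,oqfs,xqmen] -> 16 lines: yxxyb jtq fgi trc lvy fbiaw ixe ibhvg djfg atap dpg oqfs xqmen zqnhs tzo dazb
Hunk 2: at line 1 remove [fgi,trc,lvy] add [rbvhu,rmb] -> 15 lines: yxxyb jtq rbvhu rmb fbiaw ixe ibhvg djfg atap dpg oqfs xqmen zqnhs tzo dazb
Hunk 3: at line 9 remove [dpg] add [uhkx] -> 15 lines: yxxyb jtq rbvhu rmb fbiaw ixe ibhvg djfg atap uhkx oqfs xqmen zqnhs tzo dazb
Hunk 4: at line 12 remove [zqnhs,tzo] add [kmixx,itm,ibbzv] -> 16 lines: yxxyb jtq rbvhu rmb fbiaw ixe ibhvg djfg atap uhkx oqfs xqmen kmixx itm ibbzv dazb
Hunk 5: at line 2 remove [rbvhu,rmb] add [iwla,ohx,ikkf] -> 17 lines: yxxyb jtq iwla ohx ikkf fbiaw ixe ibhvg djfg atap uhkx oqfs xqmen kmixx itm ibbzv dazb
Hunk 6: at line 2 remove [iwla,ohx] add [iqm,uxne] -> 17 lines: yxxyb jtq iqm uxne ikkf fbiaw ixe ibhvg djfg atap uhkx oqfs xqmen kmixx itm ibbzv dazb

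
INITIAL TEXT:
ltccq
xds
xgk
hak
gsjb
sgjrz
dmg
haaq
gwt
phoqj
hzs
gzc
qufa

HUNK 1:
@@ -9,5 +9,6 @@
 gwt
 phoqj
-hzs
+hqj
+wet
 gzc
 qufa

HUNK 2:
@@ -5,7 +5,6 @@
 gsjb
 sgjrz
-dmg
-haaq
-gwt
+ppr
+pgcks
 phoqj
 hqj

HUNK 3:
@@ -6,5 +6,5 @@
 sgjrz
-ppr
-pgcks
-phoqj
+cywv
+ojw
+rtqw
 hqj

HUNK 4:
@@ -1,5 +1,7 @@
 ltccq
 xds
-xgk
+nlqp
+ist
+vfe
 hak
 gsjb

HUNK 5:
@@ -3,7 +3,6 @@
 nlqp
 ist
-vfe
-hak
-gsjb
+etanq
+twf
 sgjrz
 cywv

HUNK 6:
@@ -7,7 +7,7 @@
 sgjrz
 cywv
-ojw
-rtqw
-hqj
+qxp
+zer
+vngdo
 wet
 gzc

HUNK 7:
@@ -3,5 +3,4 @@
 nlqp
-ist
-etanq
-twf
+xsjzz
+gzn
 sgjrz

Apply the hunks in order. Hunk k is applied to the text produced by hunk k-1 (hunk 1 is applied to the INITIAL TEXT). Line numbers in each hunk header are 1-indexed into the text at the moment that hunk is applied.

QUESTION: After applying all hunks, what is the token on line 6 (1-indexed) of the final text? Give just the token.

Hunk 1: at line 9 remove [hzs] add [hqj,wet] -> 14 lines: ltccq xds xgk hak gsjb sgjrz dmg haaq gwt phoqj hqj wet gzc qufa
Hunk 2: at line 5 remove [dmg,haaq,gwt] add [ppr,pgcks] -> 13 lines: ltccq xds xgk hak gsjb sgjrz ppr pgcks phoqj hqj wet gzc qufa
Hunk 3: at line 6 remove [ppr,pgcks,phoqj] add [cywv,ojw,rtqw] -> 13 lines: ltccq xds xgk hak gsjb sgjrz cywv ojw rtqw hqj wet gzc qufa
Hunk 4: at line 1 remove [xgk] add [nlqp,ist,vfe] -> 15 lines: ltccq xds nlqp ist vfe hak gsjb sgjrz cywv ojw rtqw hqj wet gzc qufa
Hunk 5: at line 3 remove [vfe,hak,gsjb] add [etanq,twf] -> 14 lines: ltccq xds nlqp ist etanq twf sgjrz cywv ojw rtqw hqj wet gzc qufa
Hunk 6: at line 7 remove [ojw,rtqw,hqj] add [qxp,zer,vngdo] -> 14 lines: ltccq xds nlqp ist etanq twf sgjrz cywv qxp zer vngdo wet gzc qufa
Hunk 7: at line 3 remove [ist,etanq,twf] add [xsjzz,gzn] -> 13 lines: ltccq xds nlqp xsjzz gzn sgjrz cywv qxp zer vngdo wet gzc qufa
Final line 6: sgjrz

Answer: sgjrz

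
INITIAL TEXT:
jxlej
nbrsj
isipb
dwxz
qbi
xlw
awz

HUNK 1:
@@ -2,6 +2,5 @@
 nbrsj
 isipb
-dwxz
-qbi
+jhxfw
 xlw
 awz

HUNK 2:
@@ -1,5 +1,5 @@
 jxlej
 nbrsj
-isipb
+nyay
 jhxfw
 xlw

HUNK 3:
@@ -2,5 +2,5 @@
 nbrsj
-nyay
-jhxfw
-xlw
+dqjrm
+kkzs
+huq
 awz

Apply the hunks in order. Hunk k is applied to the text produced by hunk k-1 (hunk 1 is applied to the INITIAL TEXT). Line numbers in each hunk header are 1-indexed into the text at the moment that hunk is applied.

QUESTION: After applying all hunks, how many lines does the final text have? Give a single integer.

Answer: 6

Derivation:
Hunk 1: at line 2 remove [dwxz,qbi] add [jhxfw] -> 6 lines: jxlej nbrsj isipb jhxfw xlw awz
Hunk 2: at line 1 remove [isipb] add [nyay] -> 6 lines: jxlej nbrsj nyay jhxfw xlw awz
Hunk 3: at line 2 remove [nyay,jhxfw,xlw] add [dqjrm,kkzs,huq] -> 6 lines: jxlej nbrsj dqjrm kkzs huq awz
Final line count: 6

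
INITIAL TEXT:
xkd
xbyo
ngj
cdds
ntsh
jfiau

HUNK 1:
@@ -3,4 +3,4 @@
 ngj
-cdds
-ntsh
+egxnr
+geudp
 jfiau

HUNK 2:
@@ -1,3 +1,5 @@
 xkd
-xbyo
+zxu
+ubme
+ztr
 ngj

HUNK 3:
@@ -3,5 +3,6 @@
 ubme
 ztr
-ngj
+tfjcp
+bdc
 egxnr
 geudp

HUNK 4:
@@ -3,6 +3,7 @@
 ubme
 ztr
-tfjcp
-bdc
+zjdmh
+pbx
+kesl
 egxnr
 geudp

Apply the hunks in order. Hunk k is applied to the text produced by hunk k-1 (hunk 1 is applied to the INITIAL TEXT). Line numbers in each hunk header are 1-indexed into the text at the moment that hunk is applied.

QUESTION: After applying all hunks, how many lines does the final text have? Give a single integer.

Answer: 10

Derivation:
Hunk 1: at line 3 remove [cdds,ntsh] add [egxnr,geudp] -> 6 lines: xkd xbyo ngj egxnr geudp jfiau
Hunk 2: at line 1 remove [xbyo] add [zxu,ubme,ztr] -> 8 lines: xkd zxu ubme ztr ngj egxnr geudp jfiau
Hunk 3: at line 3 remove [ngj] add [tfjcp,bdc] -> 9 lines: xkd zxu ubme ztr tfjcp bdc egxnr geudp jfiau
Hunk 4: at line 3 remove [tfjcp,bdc] add [zjdmh,pbx,kesl] -> 10 lines: xkd zxu ubme ztr zjdmh pbx kesl egxnr geudp jfiau
Final line count: 10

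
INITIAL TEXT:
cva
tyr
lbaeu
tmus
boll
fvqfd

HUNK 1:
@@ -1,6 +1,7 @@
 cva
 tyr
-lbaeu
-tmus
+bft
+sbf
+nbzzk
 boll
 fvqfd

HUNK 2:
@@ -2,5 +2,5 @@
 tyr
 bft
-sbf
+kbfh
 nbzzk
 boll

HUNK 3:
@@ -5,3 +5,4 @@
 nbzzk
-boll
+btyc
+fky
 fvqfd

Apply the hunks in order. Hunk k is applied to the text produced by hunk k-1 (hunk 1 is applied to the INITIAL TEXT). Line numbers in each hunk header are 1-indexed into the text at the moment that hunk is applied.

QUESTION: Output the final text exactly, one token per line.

Hunk 1: at line 1 remove [lbaeu,tmus] add [bft,sbf,nbzzk] -> 7 lines: cva tyr bft sbf nbzzk boll fvqfd
Hunk 2: at line 2 remove [sbf] add [kbfh] -> 7 lines: cva tyr bft kbfh nbzzk boll fvqfd
Hunk 3: at line 5 remove [boll] add [btyc,fky] -> 8 lines: cva tyr bft kbfh nbzzk btyc fky fvqfd

Answer: cva
tyr
bft
kbfh
nbzzk
btyc
fky
fvqfd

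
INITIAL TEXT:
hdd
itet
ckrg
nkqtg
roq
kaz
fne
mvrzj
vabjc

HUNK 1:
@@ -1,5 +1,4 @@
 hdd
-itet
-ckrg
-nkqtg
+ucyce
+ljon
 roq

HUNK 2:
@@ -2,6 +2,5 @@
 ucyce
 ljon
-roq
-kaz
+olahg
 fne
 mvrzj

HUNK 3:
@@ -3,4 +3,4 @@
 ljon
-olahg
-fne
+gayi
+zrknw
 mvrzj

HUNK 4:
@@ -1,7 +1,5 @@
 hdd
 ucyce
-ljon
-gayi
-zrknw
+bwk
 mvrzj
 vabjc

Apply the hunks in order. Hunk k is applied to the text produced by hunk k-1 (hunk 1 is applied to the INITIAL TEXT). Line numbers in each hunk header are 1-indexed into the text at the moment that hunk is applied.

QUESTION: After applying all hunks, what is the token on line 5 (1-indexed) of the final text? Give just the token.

Hunk 1: at line 1 remove [itet,ckrg,nkqtg] add [ucyce,ljon] -> 8 lines: hdd ucyce ljon roq kaz fne mvrzj vabjc
Hunk 2: at line 2 remove [roq,kaz] add [olahg] -> 7 lines: hdd ucyce ljon olahg fne mvrzj vabjc
Hunk 3: at line 3 remove [olahg,fne] add [gayi,zrknw] -> 7 lines: hdd ucyce ljon gayi zrknw mvrzj vabjc
Hunk 4: at line 1 remove [ljon,gayi,zrknw] add [bwk] -> 5 lines: hdd ucyce bwk mvrzj vabjc
Final line 5: vabjc

Answer: vabjc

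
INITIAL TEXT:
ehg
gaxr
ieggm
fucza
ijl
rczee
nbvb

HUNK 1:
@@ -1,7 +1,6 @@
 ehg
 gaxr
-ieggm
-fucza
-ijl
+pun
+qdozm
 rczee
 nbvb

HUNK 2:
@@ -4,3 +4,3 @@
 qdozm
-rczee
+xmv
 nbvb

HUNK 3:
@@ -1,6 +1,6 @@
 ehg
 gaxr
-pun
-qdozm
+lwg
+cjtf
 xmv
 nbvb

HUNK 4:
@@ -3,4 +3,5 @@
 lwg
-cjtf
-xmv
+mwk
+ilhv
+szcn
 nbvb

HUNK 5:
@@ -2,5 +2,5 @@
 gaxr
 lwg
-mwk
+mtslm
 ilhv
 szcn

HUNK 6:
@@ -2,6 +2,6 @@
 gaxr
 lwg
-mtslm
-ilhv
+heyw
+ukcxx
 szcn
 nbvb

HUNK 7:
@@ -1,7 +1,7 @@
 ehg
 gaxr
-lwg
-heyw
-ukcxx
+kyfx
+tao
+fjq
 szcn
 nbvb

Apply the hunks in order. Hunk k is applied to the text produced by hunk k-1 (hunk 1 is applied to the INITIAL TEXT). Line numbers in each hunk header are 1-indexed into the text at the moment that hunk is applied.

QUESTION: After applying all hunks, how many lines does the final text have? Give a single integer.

Hunk 1: at line 1 remove [ieggm,fucza,ijl] add [pun,qdozm] -> 6 lines: ehg gaxr pun qdozm rczee nbvb
Hunk 2: at line 4 remove [rczee] add [xmv] -> 6 lines: ehg gaxr pun qdozm xmv nbvb
Hunk 3: at line 1 remove [pun,qdozm] add [lwg,cjtf] -> 6 lines: ehg gaxr lwg cjtf xmv nbvb
Hunk 4: at line 3 remove [cjtf,xmv] add [mwk,ilhv,szcn] -> 7 lines: ehg gaxr lwg mwk ilhv szcn nbvb
Hunk 5: at line 2 remove [mwk] add [mtslm] -> 7 lines: ehg gaxr lwg mtslm ilhv szcn nbvb
Hunk 6: at line 2 remove [mtslm,ilhv] add [heyw,ukcxx] -> 7 lines: ehg gaxr lwg heyw ukcxx szcn nbvb
Hunk 7: at line 1 remove [lwg,heyw,ukcxx] add [kyfx,tao,fjq] -> 7 lines: ehg gaxr kyfx tao fjq szcn nbvb
Final line count: 7

Answer: 7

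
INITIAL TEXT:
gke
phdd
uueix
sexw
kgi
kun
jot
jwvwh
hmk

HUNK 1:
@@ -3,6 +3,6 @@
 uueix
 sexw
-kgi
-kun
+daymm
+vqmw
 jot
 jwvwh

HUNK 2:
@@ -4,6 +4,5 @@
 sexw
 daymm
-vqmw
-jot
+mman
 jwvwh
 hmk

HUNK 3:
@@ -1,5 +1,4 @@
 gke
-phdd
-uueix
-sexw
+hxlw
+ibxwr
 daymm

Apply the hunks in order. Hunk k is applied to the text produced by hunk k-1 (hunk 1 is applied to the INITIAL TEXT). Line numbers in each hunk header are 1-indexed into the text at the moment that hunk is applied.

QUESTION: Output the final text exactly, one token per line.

Answer: gke
hxlw
ibxwr
daymm
mman
jwvwh
hmk

Derivation:
Hunk 1: at line 3 remove [kgi,kun] add [daymm,vqmw] -> 9 lines: gke phdd uueix sexw daymm vqmw jot jwvwh hmk
Hunk 2: at line 4 remove [vqmw,jot] add [mman] -> 8 lines: gke phdd uueix sexw daymm mman jwvwh hmk
Hunk 3: at line 1 remove [phdd,uueix,sexw] add [hxlw,ibxwr] -> 7 lines: gke hxlw ibxwr daymm mman jwvwh hmk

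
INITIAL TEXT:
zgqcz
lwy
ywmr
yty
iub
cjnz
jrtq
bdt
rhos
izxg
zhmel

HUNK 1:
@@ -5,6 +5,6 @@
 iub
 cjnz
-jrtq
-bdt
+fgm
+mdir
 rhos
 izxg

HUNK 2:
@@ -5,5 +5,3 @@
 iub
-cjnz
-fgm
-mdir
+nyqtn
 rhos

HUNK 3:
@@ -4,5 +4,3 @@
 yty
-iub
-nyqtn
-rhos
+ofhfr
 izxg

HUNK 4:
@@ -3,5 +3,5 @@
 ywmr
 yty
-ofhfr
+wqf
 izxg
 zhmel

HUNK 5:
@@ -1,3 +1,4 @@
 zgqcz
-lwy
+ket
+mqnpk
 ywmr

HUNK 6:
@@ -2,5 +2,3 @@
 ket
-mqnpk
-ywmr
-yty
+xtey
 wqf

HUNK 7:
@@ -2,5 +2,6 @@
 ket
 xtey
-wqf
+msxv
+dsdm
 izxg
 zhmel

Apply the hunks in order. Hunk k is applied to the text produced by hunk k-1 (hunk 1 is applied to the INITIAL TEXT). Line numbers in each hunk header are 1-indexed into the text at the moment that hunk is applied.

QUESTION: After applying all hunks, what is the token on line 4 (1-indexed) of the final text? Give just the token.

Hunk 1: at line 5 remove [jrtq,bdt] add [fgm,mdir] -> 11 lines: zgqcz lwy ywmr yty iub cjnz fgm mdir rhos izxg zhmel
Hunk 2: at line 5 remove [cjnz,fgm,mdir] add [nyqtn] -> 9 lines: zgqcz lwy ywmr yty iub nyqtn rhos izxg zhmel
Hunk 3: at line 4 remove [iub,nyqtn,rhos] add [ofhfr] -> 7 lines: zgqcz lwy ywmr yty ofhfr izxg zhmel
Hunk 4: at line 3 remove [ofhfr] add [wqf] -> 7 lines: zgqcz lwy ywmr yty wqf izxg zhmel
Hunk 5: at line 1 remove [lwy] add [ket,mqnpk] -> 8 lines: zgqcz ket mqnpk ywmr yty wqf izxg zhmel
Hunk 6: at line 2 remove [mqnpk,ywmr,yty] add [xtey] -> 6 lines: zgqcz ket xtey wqf izxg zhmel
Hunk 7: at line 2 remove [wqf] add [msxv,dsdm] -> 7 lines: zgqcz ket xtey msxv dsdm izxg zhmel
Final line 4: msxv

Answer: msxv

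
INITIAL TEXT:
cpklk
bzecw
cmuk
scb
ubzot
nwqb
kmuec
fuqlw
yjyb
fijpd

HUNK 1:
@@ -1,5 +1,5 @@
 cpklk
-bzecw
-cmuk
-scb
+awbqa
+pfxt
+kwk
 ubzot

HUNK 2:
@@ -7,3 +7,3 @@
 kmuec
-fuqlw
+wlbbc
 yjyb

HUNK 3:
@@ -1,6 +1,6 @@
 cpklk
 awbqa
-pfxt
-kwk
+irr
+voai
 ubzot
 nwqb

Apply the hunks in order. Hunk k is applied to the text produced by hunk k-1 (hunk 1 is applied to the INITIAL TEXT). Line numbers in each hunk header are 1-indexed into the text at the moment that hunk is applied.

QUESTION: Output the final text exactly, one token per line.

Answer: cpklk
awbqa
irr
voai
ubzot
nwqb
kmuec
wlbbc
yjyb
fijpd

Derivation:
Hunk 1: at line 1 remove [bzecw,cmuk,scb] add [awbqa,pfxt,kwk] -> 10 lines: cpklk awbqa pfxt kwk ubzot nwqb kmuec fuqlw yjyb fijpd
Hunk 2: at line 7 remove [fuqlw] add [wlbbc] -> 10 lines: cpklk awbqa pfxt kwk ubzot nwqb kmuec wlbbc yjyb fijpd
Hunk 3: at line 1 remove [pfxt,kwk] add [irr,voai] -> 10 lines: cpklk awbqa irr voai ubzot nwqb kmuec wlbbc yjyb fijpd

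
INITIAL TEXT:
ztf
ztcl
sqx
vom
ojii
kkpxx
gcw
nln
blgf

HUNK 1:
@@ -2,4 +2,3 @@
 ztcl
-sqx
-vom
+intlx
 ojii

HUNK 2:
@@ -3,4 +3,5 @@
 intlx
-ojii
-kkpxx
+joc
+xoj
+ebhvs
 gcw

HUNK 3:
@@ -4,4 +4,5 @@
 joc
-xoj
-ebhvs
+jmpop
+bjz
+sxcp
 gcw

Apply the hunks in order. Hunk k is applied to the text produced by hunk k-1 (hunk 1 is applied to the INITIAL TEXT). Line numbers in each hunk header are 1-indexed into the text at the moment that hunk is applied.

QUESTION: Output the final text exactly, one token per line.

Answer: ztf
ztcl
intlx
joc
jmpop
bjz
sxcp
gcw
nln
blgf

Derivation:
Hunk 1: at line 2 remove [sqx,vom] add [intlx] -> 8 lines: ztf ztcl intlx ojii kkpxx gcw nln blgf
Hunk 2: at line 3 remove [ojii,kkpxx] add [joc,xoj,ebhvs] -> 9 lines: ztf ztcl intlx joc xoj ebhvs gcw nln blgf
Hunk 3: at line 4 remove [xoj,ebhvs] add [jmpop,bjz,sxcp] -> 10 lines: ztf ztcl intlx joc jmpop bjz sxcp gcw nln blgf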